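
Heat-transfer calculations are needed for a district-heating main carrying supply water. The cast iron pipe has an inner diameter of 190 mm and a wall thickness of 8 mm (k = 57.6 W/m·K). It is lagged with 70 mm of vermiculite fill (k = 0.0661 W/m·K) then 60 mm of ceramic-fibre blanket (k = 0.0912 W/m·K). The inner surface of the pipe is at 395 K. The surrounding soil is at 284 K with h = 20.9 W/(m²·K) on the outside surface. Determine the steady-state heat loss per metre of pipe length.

Cylindrical conduction, so R = ln(r₂/r₁)/(2πkL) per layer, in series:
R_cast iron pipe wall = ln(103/95)/(2π×57.6×1) = 2.234×10^-4 K/W
R_vermiculite fill = ln(173/103)/(2π×0.0661×1) = 1.249 K/W
R_ceramic-fibre blanket = ln(233/173)/(2π×0.0912×1) = 0.5196 K/W
R_outer film = 1/(h_o·2πr_oL) = 1/(20.9×2π×0.233×1) = 0.03268 K/W
R_total = 1.801 K/W
Q = ΔT/R_total = 111/1.801

q′ ≈ 61.6 W/m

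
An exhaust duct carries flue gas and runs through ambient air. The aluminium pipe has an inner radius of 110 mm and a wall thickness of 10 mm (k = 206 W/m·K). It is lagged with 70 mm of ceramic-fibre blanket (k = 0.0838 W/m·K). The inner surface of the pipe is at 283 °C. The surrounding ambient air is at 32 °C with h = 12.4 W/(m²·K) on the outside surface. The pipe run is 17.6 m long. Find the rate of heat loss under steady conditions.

Q ≈ 4700 W

Cylindrical conduction, so R = ln(r₂/r₁)/(2πkL) per layer, in series:
R_aluminium pipe wall = ln(120/110)/(2π×206×17.6) = 3.82×10^-6 K/W
R_ceramic-fibre blanket = ln(190/120)/(2π×0.0838×17.6) = 0.04959 K/W
R_outer film = 1/(h_o·2πr_oL) = 1/(12.4×2π×0.19×17.6) = 0.003838 K/W
R_total = 0.05343 K/W
Q = ΔT/R_total = 251/0.05343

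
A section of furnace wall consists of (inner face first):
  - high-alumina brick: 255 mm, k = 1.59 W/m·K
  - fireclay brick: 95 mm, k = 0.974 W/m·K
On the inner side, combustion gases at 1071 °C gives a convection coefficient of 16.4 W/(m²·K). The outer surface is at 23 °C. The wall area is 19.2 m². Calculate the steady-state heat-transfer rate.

Q ≈ 63100 W

Model the wall as resistances in series:
R_inner film = 1/(h_i·A) = 1/(16.4×19.2) = 0.003176 K/W
R_high-alumina brick = L/(kA) = 0.255/(1.59×19.2) = 0.008353 K/W
R_fireclay brick = L/(kA) = 0.095/(0.974×19.2) = 0.00508 K/W
R_total = 0.01661 K/W
Q = ΔT / R_total = 1048 / 0.01661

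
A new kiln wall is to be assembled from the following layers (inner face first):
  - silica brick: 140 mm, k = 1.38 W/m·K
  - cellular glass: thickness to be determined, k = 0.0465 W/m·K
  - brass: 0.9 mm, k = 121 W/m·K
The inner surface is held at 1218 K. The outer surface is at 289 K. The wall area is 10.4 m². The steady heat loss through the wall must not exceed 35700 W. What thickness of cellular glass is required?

Thermal resistances in series:
R_silica brick = L/(kA) = 0.14/(1.38×10.4) = 0.009755 K/W
R_brass = L/(kA) = 0.0009/(121×10.4) = 7.152×10^-7 K/W
Sum of the known resistances R_other = 0.009755 K/W
Required total resistance R_tot = ΔT/Q_allow = 929/35700 = 0.02602 K/W
R_cellular glass = R_tot − R_other = 0.01627 K/W
L = R·k·A = 0.01627×0.0465×10.4

L ≈ 7.87 mm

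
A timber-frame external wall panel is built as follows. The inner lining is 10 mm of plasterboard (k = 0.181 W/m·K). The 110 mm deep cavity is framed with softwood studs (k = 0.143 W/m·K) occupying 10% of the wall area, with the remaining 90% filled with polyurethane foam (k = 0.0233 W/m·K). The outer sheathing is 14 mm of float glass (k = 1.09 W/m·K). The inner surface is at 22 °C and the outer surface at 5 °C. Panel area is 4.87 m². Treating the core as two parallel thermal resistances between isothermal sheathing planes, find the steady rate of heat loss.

Q ≈ 26 W

Sheathing layers in series; stud and cavity paths in parallel between them.
R_inner = 0.01/(0.181×4.87) = 0.01134 K/W
R_stud  = 0.11/(0.143×0.1×4.87) = 1.58 K/W
R_cav   = 0.11/(0.0233×0.9×4.87) = 1.077 K/W
1/R_core = 1/R_stud + 1/R_cav → R_core = 0.6404 K/W
R_outer = 0.014/(1.09×4.87) = 0.002637 K/W
R_total = 0.6544 K/W
Q = ΔT/R_total = 17/0.6544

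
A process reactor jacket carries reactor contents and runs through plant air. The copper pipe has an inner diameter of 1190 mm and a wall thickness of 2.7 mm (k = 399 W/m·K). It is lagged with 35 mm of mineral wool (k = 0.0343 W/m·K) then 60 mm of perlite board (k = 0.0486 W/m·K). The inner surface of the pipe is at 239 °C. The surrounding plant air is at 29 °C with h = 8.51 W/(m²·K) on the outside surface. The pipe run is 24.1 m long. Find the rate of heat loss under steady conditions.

For a radial system each layer contributes R = ln(r_out/r_in)/(2πkL); films add R = 1/(hA).
R_copper pipe wall = ln(597.7/595)/(2π×399×24.1) = 7.494×10^-8 K/W
R_mineral wool = ln(632.7/597.7)/(2π×0.0343×24.1) = 0.01096 K/W
R_perlite board = ln(692.7/632.7)/(2π×0.0486×24.1) = 0.01231 K/W
R_outer film = 1/(h_o·2πr_oL) = 1/(8.51×2π×0.6927×24.1) = 0.00112 K/W
R_total = 0.02439 K/W
Q = ΔT/R_total = 210/0.02439

Q ≈ 8610 W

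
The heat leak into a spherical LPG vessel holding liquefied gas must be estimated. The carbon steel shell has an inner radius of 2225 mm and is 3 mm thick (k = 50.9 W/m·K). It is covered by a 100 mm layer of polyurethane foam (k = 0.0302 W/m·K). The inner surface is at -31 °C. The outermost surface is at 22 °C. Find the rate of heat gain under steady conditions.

Each spherical layer contributes R = (1/r_i − 1/r_o)/(4πk):
R_carbon steel shell = (1/2.225 − 1/2.228)/(4π×50.9) = 9.461×10^-7 K/W
R_polyurethane foam = (1/2.228 − 1/2.328)/(4π×0.0302) = 0.0508 K/W
R_total = 0.0508 K/W
Q = ΔT/R_total = 53/0.0508

Q ≈ 1040 W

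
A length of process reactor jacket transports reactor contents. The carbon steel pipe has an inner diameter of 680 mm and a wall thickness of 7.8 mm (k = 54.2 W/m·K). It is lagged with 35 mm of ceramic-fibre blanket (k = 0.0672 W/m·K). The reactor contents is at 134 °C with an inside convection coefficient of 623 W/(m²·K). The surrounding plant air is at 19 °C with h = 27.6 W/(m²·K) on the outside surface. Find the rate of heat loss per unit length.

q′ ≈ 473 W/m

Treating each annulus and film as a series resistance:
R_inner film = 1/(h_i·2πr₁L) = 1/(623×2π×0.34×1) = 7.514×10^-4 K/W
R_carbon steel pipe wall = ln(347.8/340)/(2π×54.2×1) = 6.66×10^-5 K/W
R_ceramic-fibre blanket = ln(382.8/347.8)/(2π×0.0672×1) = 0.2271 K/W
R_outer film = 1/(h_o·2πr_oL) = 1/(27.6×2π×0.3828×1) = 0.01506 K/W
R_total = 0.243 K/W
Q = ΔT/R_total = 115/0.243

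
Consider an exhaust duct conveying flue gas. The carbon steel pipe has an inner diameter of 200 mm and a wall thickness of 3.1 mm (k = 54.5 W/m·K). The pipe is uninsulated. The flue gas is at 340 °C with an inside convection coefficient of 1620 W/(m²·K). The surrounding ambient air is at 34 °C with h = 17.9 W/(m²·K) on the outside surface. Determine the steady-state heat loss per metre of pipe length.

q′ ≈ 3500 W/m

Radial resistances (cylindrical: R_cond = ln(r_o/r_i)/(2πkL), R_conv = 1/(h·2πrL)):
R_inner film = 1/(h_i·2πr₁L) = 1/(1620×2π×0.1×1) = 9.824×10^-4 K/W
R_carbon steel pipe wall = ln(103.1/100)/(2π×54.5×1) = 8.915×10^-5 K/W
R_outer film = 1/(h_o·2πr_oL) = 1/(17.9×2π×0.1031×1) = 0.08624 K/W
R_total = 0.08731 K/W
Q = ΔT/R_total = 306/0.08731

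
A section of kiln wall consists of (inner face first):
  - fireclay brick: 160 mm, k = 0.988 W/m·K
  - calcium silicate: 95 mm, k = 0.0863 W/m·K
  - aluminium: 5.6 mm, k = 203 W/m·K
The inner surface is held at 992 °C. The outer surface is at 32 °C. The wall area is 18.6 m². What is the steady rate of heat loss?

Q ≈ 14100 W

Using the resistance-network approach (series):
R_fireclay brick = L/(kA) = 0.16/(0.988×18.6) = 0.008707 K/W
R_calcium silicate = L/(kA) = 0.095/(0.0863×18.6) = 0.05918 K/W
R_aluminium = L/(kA) = 0.0056/(203×18.6) = 1.483×10^-6 K/W
R_total = 0.06789 K/W
Q = ΔT / R_total = 960 / 0.06789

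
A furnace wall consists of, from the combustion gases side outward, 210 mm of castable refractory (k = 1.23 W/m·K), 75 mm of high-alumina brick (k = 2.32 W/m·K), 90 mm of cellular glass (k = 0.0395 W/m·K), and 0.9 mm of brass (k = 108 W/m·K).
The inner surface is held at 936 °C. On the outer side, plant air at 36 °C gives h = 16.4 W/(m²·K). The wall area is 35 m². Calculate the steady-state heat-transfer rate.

Using the resistance-network approach (series):
R_castable refractory = L/(kA) = 0.21/(1.23×35) = 0.004878 K/W
R_high-alumina brick = L/(kA) = 0.075/(2.32×35) = 9.236×10^-4 K/W
R_cellular glass = L/(kA) = 0.09/(0.0395×35) = 0.0651 K/W
R_brass = L/(kA) = 0.0009/(108×35) = 2.381×10^-7 K/W
R_outer film = 1/(h_o·A) = 1/(16.4×35) = 0.001742 K/W
R_total = 0.07264 K/W
Q = ΔT / R_total = 900 / 0.07264

Q ≈ 12400 W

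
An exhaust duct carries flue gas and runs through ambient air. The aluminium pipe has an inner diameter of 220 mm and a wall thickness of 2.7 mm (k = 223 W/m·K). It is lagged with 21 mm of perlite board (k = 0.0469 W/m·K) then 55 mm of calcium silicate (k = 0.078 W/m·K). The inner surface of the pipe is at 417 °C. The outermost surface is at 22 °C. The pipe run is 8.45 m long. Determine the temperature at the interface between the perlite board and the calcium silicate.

Cylindrical conduction, so R = ln(r₂/r₁)/(2πkL) per layer, in series:
R_aluminium pipe wall = ln(112.7/110)/(2π×223×8.45) = 2.048×10^-6 K/W
R_perlite board = ln(133.7/112.7)/(2π×0.0469×8.45) = 0.06862 K/W
R_calcium silicate = ln(188.7/133.7)/(2π×0.078×8.45) = 0.0832 K/W
R_total = 0.1518 K/W
Q = ΔT/R_total = 395/0.1518
Q = 2600 W
T_interface = T_inner − Q·ΣR(inner→interface) = 417 − 2600×0.06862

T ≈ 238 °C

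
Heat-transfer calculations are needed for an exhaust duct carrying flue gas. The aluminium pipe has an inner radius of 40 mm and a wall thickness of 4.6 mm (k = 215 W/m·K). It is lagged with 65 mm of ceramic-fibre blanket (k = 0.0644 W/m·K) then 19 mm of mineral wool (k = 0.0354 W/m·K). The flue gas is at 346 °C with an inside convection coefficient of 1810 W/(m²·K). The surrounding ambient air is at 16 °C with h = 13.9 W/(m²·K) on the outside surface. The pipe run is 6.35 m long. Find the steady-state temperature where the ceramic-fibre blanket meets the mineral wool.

Radial resistances (cylindrical: R_cond = ln(r_o/r_i)/(2πkL), R_conv = 1/(h·2πrL)):
R_inner film = 1/(h_i·2πr₁L) = 1/(1810×2π×0.04×6.35) = 3.462×10^-4 K/W
R_aluminium pipe wall = ln(44.6/40)/(2π×215×6.35) = 1.269×10^-5 K/W
R_ceramic-fibre blanket = ln(109.6/44.6)/(2π×0.0644×6.35) = 0.3499 K/W
R_mineral wool = ln(128.6/109.6)/(2π×0.0354×6.35) = 0.1132 K/W
R_outer film = 1/(h_o·2πr_oL) = 1/(13.9×2π×0.1286×6.35) = 0.01402 K/W
R_total = 0.4775 K/W
Q = ΔT/R_total = 330/0.4775
Q = 691 W
T_interface = T_inner − Q·ΣR(inner→interface) = 346 − 691×0.3503

T ≈ 104 °C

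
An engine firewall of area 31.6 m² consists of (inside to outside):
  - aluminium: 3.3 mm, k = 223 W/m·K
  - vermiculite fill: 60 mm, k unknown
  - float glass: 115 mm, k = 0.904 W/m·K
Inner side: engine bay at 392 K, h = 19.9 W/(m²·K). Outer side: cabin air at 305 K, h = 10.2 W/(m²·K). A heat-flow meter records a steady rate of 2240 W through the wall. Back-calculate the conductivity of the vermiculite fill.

Series thermal resistances:
R_inner film = 1/(h_i·A) = 1/(19.9×31.6) = 0.00159 K/W
R_aluminium = L/(kA) = 0.0033/(223×31.6) = 4.683×10^-7 K/W
R_float glass = L/(kA) = 0.115/(0.904×31.6) = 0.004026 K/W
R_outer film = 1/(h_o·A) = 1/(10.2×31.6) = 0.003103 K/W
Sum of known resistances R_other = 0.008719 K/W
Total R = ΔT/Q = 87/2240 = 0.03884 K/W
R_vermiculite fill = R_total − R_other = 0.03012 K/W
k = L/(R·A) = 0.06/(0.03012×31.6)

k ≈ 0.063 W/(m·K)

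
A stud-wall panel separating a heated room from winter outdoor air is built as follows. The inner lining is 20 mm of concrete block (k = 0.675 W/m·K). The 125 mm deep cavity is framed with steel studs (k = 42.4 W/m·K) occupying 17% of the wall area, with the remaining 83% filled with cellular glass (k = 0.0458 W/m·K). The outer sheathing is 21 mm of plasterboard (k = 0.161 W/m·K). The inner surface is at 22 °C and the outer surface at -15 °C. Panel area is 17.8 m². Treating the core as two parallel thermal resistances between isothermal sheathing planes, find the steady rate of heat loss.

Sheathing layers in series; stud and cavity paths in parallel between them.
R_inner = 0.02/(0.675×17.8) = 0.001665 K/W
R_stud  = 0.125/(42.4×0.17×17.8) = 9.743×10^-4 K/W
R_cav   = 0.125/(0.0458×0.83×17.8) = 0.1847 K/W
1/R_core = 1/R_stud + 1/R_cav → R_core = 9.691×10^-4 K/W
R_outer = 0.021/(0.161×17.8) = 0.007328 K/W
R_total = 0.009962 K/W
Q = ΔT/R_total = 37/0.009962

Q ≈ 3710 W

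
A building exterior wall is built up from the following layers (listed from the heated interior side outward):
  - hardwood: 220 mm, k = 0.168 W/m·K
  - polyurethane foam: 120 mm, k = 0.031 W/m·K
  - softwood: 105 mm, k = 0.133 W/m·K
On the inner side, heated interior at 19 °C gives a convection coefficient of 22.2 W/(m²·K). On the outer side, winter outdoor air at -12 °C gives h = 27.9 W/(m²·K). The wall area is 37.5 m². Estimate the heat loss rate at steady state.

Treating each layer as a thermal resistance in series:
R_inner film = 1/(h_i·A) = 1/(22.2×37.5) = 0.001201 K/W
R_hardwood = L/(kA) = 0.22/(0.168×37.5) = 0.03492 K/W
R_polyurethane foam = L/(kA) = 0.12/(0.031×37.5) = 0.1032 K/W
R_softwood = L/(kA) = 0.105/(0.133×37.5) = 0.02105 K/W
R_outer film = 1/(h_o·A) = 1/(27.9×37.5) = 9.558×10^-4 K/W
R_total = 0.1614 K/W
Q = ΔT / R_total = 31 / 0.1614

Q ≈ 192 W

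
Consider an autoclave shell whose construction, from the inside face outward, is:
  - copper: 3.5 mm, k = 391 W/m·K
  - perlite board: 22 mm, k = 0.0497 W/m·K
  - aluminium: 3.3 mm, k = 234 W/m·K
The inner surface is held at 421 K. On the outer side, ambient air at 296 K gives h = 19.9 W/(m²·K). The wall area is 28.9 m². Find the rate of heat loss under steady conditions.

Model the wall as resistances in series:
R_copper = L/(kA) = 0.0035/(391×28.9) = 3.097×10^-7 K/W
R_perlite board = L/(kA) = 0.022/(0.0497×28.9) = 0.01532 K/W
R_aluminium = L/(kA) = 0.0033/(234×28.9) = 4.88×10^-7 K/W
R_outer film = 1/(h_o·A) = 1/(19.9×28.9) = 0.001739 K/W
R_total = 0.01706 K/W
Q = ΔT / R_total = 125 / 0.01706

Q ≈ 7330 W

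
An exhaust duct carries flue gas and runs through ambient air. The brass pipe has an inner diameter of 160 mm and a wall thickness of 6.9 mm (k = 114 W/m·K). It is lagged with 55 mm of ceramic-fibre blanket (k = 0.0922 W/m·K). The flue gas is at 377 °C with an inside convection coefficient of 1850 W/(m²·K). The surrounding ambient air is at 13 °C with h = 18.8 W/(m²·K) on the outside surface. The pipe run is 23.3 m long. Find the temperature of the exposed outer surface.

Cylindrical conduction, so R = ln(r₂/r₁)/(2πkL) per layer, in series:
R_inner film = 1/(h_i·2πr₁L) = 1/(1850×2π×0.08×23.3) = 4.615×10^-5 K/W
R_brass pipe wall = ln(86.9/80)/(2π×114×23.3) = 4.957×10^-6 K/W
R_ceramic-fibre blanket = ln(141.9/86.9)/(2π×0.0922×23.3) = 0.03633 K/W
R_outer film = 1/(h_o·2πr_oL) = 1/(18.8×2π×0.1419×23.3) = 0.00256 K/W
R_total = 0.03894 K/W
Q = ΔT/R_total = 364/0.03894
Q = 9350 W
T_interface = T_inner − Q·ΣR(inner→interface) = 377 − 9350×0.03638

T ≈ 36.9 °C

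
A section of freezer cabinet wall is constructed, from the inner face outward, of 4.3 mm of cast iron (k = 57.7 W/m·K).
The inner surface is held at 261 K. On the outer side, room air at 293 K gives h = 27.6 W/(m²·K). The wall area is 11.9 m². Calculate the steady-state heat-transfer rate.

Q ≈ 10500 W

Model the wall as resistances in series:
R_cast iron = L/(kA) = 0.0043/(57.7×11.9) = 6.262×10^-6 K/W
R_outer film = 1/(h_o·A) = 1/(27.6×11.9) = 0.003045 K/W
R_total = 0.003051 K/W
Q = ΔT / R_total = 32 / 0.003051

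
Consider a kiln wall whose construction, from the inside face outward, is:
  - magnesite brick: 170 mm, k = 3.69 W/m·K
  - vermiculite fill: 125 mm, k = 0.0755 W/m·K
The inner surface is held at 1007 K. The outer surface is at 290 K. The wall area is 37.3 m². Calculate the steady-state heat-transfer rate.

Q ≈ 15700 W

Using the resistance-network approach (series):
R_magnesite brick = L/(kA) = 0.17/(3.69×37.3) = 0.001235 K/W
R_vermiculite fill = L/(kA) = 0.125/(0.0755×37.3) = 0.04439 K/W
R_total = 0.04562 K/W
Q = ΔT / R_total = 717 / 0.04562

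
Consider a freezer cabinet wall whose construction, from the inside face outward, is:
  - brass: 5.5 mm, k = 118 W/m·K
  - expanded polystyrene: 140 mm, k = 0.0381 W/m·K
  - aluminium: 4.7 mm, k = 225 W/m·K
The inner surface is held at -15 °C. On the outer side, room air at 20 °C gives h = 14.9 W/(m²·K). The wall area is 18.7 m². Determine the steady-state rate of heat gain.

Treating each layer as a thermal resistance in series:
R_brass = L/(kA) = 0.0055/(118×18.7) = 2.493×10^-6 K/W
R_expanded polystyrene = L/(kA) = 0.14/(0.0381×18.7) = 0.1965 K/W
R_aluminium = L/(kA) = 0.0047/(225×18.7) = 1.117×10^-6 K/W
R_outer film = 1/(h_o·A) = 1/(14.9×18.7) = 0.003589 K/W
R_total = 0.2001 K/W
Q = ΔT / R_total = 35 / 0.2001

Q ≈ 175 W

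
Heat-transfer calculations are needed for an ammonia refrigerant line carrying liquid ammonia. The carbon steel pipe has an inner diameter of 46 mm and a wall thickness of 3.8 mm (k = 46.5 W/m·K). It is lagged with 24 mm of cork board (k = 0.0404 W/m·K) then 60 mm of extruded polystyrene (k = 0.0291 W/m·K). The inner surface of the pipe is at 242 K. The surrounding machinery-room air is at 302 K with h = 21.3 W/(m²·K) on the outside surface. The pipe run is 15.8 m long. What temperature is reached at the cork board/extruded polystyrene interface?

T ≈ 264 K

For a radial system each layer contributes R = ln(r_out/r_in)/(2πkL); films add R = 1/(hA).
R_carbon steel pipe wall = ln(26.8/23)/(2π×46.5×15.8) = 3.312×10^-5 K/W
R_cork board = ln(50.8/26.8)/(2π×0.0404×15.8) = 0.1594 K/W
R_extruded polystyrene = ln(110.8/50.8)/(2π×0.0291×15.8) = 0.2699 K/W
R_outer film = 1/(h_o·2πr_oL) = 1/(21.3×2π×0.1108×15.8) = 0.004268 K/W
R_total = 0.4337 K/W
Q = ΔT/R_total = 60/0.4337
Q = 138 W
T_interface = T_inner + Q·ΣR(inner→interface) = 242 + 138×0.1595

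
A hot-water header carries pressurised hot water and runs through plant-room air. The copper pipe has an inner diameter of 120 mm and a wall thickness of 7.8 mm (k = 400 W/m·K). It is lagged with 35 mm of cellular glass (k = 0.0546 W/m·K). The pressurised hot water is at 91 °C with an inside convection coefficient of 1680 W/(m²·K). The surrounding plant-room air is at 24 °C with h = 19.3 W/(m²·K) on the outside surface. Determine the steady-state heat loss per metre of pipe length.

q′ ≈ 51.7 W/m

For a radial system each layer contributes R = ln(r_out/r_in)/(2πkL); films add R = 1/(hA).
R_inner film = 1/(h_i·2πr₁L) = 1/(1680×2π×0.06×1) = 0.001579 K/W
R_copper pipe wall = ln(67.8/60)/(2π×400×1) = 4.863×10^-5 K/W
R_cellular glass = ln(102.8/67.8)/(2π×0.0546×1) = 1.213 K/W
R_outer film = 1/(h_o·2πr_oL) = 1/(19.3×2π×0.1028×1) = 0.08022 K/W
R_total = 1.295 K/W
Q = ΔT/R_total = 67/1.295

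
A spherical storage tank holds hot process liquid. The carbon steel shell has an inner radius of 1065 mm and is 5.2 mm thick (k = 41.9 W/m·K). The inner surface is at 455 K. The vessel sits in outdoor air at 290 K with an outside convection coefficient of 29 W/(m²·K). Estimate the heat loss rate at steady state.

For a spherical shell R = (1/r₁ − 1/r₂)/(4πk); film R = 1/(h·4πr²). In series:
R_carbon steel shell = (1/1.065 − 1/1.0702)/(4π×41.9) = 8.665×10^-6 K/W
R_outer film = 1/(h·4πr_o²) = 1/(29×4π×1.0702²) = 0.002396 K/W
R_total = 0.002405 K/W
Q = ΔT/R_total = 165/0.002405

Q ≈ 68600 W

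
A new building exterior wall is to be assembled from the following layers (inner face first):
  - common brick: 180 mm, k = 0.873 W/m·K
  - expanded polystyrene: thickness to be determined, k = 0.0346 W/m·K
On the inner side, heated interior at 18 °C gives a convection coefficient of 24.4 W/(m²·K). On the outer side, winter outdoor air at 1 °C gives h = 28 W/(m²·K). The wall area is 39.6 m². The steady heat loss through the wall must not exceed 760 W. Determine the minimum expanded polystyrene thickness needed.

Treating each layer as a thermal resistance in series:
R_inner film = 1/(h_i·A) = 1/(24.4×39.6) = 0.001035 K/W
R_common brick = L/(kA) = 0.18/(0.873×39.6) = 0.005207 K/W
R_outer film = 1/(h_o·A) = 1/(28×39.6) = 9.019×10^-4 K/W
Sum of the known resistances R_other = 0.007144 K/W
Required total resistance R_tot = ΔT/Q_allow = 17/760 = 0.02237 K/W
R_expanded polystyrene = R_tot − R_other = 0.01522 K/W
L = R·k·A = 0.01522×0.0346×39.6

L ≈ 20.9 mm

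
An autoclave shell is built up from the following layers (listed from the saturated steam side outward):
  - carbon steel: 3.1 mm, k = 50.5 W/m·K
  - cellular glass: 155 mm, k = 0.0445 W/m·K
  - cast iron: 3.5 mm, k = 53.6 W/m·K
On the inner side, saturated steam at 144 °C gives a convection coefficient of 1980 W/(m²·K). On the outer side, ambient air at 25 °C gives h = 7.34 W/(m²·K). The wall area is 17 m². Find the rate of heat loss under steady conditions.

Thermal resistances in series:
R_inner film = 1/(h_i·A) = 1/(1980×17) = 2.971×10^-5 K/W
R_carbon steel = L/(kA) = 0.0031/(50.5×17) = 3.611×10^-6 K/W
R_cellular glass = L/(kA) = 0.155/(0.0445×17) = 0.2049 K/W
R_cast iron = L/(kA) = 0.0035/(53.6×17) = 3.841×10^-6 K/W
R_outer film = 1/(h_o·A) = 1/(7.34×17) = 0.008014 K/W
R_total = 0.2129 K/W
Q = ΔT / R_total = 119 / 0.2129

Q ≈ 559 W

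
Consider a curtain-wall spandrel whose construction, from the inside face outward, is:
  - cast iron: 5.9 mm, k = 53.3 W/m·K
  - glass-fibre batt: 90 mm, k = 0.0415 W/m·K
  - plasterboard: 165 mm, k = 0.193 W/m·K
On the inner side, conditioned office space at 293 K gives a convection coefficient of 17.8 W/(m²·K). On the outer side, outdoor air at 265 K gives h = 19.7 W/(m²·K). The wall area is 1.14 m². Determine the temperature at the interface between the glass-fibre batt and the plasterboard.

T ≈ 273 K

Using the resistance-network approach (series):
R_inner film = 1/(h_i·A) = 1/(17.8×1.14) = 0.04928 K/W
R_cast iron = L/(kA) = 0.0059/(53.3×1.14) = 9.71×10^-5 K/W
R_glass-fibre batt = L/(kA) = 0.09/(0.0415×1.14) = 1.902 K/W
R_plasterboard = L/(kA) = 0.165/(0.193×1.14) = 0.7499 K/W
R_outer film = 1/(h_o·A) = 1/(19.7×1.14) = 0.04453 K/W
R_total = 2.746 K/W;  Q = ΔT/R_total = 28/2.746 = 10.2 W
T_interface = T_inner − Q·ΣR(inner→interface) = 293 − 10.2×1.952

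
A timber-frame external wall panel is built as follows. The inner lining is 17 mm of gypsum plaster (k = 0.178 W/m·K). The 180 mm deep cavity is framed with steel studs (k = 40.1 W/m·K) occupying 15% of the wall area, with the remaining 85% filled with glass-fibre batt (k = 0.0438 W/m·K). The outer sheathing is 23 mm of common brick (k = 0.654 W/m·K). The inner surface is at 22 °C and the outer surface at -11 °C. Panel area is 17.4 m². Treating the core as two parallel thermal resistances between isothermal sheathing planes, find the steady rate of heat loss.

Sheathing layers in series; stud and cavity paths in parallel between them.
R_inner = 0.017/(0.178×17.4) = 0.005489 K/W
R_stud  = 0.18/(40.1×0.15×17.4) = 0.00172 K/W
R_cav   = 0.18/(0.0438×0.85×17.4) = 0.2779 K/W
1/R_core = 1/R_stud + 1/R_cav → R_core = 0.001709 K/W
R_outer = 0.023/(0.654×17.4) = 0.002021 K/W
R_total = 0.009219 K/W
Q = ΔT/R_total = 33/0.009219

Q ≈ 3580 W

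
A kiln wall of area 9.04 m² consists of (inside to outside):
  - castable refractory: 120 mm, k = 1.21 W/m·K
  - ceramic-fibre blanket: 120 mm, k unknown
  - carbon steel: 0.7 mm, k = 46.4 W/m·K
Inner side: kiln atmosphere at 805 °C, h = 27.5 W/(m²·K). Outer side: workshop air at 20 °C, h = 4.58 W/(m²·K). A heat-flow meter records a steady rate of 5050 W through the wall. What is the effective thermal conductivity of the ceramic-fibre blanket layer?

Series thermal resistances:
R_inner film = 1/(h_i·A) = 1/(27.5×9.04) = 0.004023 K/W
R_castable refractory = L/(kA) = 0.12/(1.21×9.04) = 0.01097 K/W
R_carbon steel = L/(kA) = 0.0007/(46.4×9.04) = 1.669×10^-6 K/W
R_outer film = 1/(h_o·A) = 1/(4.58×9.04) = 0.02415 K/W
Sum of known resistances R_other = 0.03915 K/W
Total R = ΔT/Q = 785/5050 = 0.1554 K/W
R_ceramic-fibre blanket = R_total − R_other = 0.1163 K/W
k = L/(R·A) = 0.12/(0.1163×9.04)

k ≈ 0.114 W/(m·K)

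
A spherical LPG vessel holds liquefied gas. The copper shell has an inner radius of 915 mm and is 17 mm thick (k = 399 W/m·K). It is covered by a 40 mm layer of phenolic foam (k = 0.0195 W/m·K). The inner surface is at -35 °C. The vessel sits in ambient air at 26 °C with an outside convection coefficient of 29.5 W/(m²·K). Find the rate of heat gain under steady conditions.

Radial (spherical) resistances in series:
R_copper shell = (1/0.915 − 1/0.932)/(4π×399) = 3.976×10^-6 K/W
R_phenolic foam = (1/0.932 − 1/0.972)/(4π×0.0195) = 0.1802 K/W
R_outer film = 1/(h·4πr_o²) = 1/(29.5×4π×0.972²) = 0.002855 K/W
R_total = 0.1831 K/W
Q = ΔT/R_total = 61/0.1831

Q ≈ 333 W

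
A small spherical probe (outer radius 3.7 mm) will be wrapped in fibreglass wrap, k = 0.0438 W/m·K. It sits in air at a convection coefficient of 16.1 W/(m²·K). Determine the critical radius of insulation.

r_cr ≈ 5.44 mm

For a sphere r_cr = 2k/h = 2×0.0438/16.1
r_cr = 5.44 mm; since the bare radius (3.7 mm) is below r_cr, adding a thin layer of insulation will *increase* heat loss.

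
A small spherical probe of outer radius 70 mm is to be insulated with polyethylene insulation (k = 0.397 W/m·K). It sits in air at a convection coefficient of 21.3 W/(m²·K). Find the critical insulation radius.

For a sphere r_cr = 2k/h = 2×0.397/21.3
r_cr = 37.3 mm; since the bare radius (70 mm) is above r_cr, any added insulation will reduce heat loss.

r_cr ≈ 37.3 mm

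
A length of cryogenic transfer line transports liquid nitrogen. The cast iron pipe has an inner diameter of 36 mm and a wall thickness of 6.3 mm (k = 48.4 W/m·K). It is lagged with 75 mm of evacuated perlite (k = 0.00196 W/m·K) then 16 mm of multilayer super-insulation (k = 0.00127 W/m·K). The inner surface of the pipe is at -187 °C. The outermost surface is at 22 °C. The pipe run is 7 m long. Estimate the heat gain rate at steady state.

Radial resistances (cylindrical: R_cond = ln(r_o/r_i)/(2πkL), R_conv = 1/(h·2πrL)):
R_cast iron pipe wall = ln(24.3/18)/(2π×48.4×7) = 1.41×10^-4 K/W
R_evacuated perlite = ln(99.3/24.3)/(2π×0.00196×7) = 16.33 K/W
R_multilayer super-insulation = ln(115.3/99.3)/(2π×0.00127×7) = 2.675 K/W
R_total = 19 K/W
Q = ΔT/R_total = 209/19

Q ≈ 11 W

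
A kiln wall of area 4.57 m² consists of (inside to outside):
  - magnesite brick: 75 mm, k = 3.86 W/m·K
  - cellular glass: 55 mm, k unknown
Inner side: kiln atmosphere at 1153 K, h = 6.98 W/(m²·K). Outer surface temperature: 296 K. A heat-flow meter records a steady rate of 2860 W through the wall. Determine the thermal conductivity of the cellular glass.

k ≈ 0.0456 W/(m·K)

Thermal resistances in series:
R_inner film = 1/(h_i·A) = 1/(6.98×4.57) = 0.03135 K/W
R_magnesite brick = L/(kA) = 0.075/(3.86×4.57) = 0.004252 K/W
Sum of known resistances R_other = 0.0356 K/W
Total R = ΔT/Q = 857/2860 = 0.2997 K/W
R_cellular glass = R_total − R_other = 0.264 K/W
k = L/(R·A) = 0.055/(0.264×4.57)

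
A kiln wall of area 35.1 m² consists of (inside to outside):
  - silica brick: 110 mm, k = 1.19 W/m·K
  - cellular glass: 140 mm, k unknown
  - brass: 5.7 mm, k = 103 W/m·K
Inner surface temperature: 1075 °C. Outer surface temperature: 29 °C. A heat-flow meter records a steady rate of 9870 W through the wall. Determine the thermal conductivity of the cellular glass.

k ≈ 0.0386 W/(m·K)

Thermal resistances in series:
R_silica brick = L/(kA) = 0.11/(1.19×35.1) = 0.002634 K/W
R_brass = L/(kA) = 0.0057/(103×35.1) = 1.577×10^-6 K/W
Sum of known resistances R_other = 0.002635 K/W
Total R = ΔT/Q = 1046/9870 = 0.106 K/W
R_cellular glass = R_total − R_other = 0.1033 K/W
k = L/(R·A) = 0.14/(0.1033×35.1)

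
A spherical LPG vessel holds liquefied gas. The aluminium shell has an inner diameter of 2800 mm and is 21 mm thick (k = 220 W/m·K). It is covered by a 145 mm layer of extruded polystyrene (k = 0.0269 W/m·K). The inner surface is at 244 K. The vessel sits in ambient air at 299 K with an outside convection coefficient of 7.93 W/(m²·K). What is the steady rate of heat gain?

Q ≈ 279 W

Spherical conduction: R = (1/r_in − 1/r_out)/(4πk) per layer; series-sum.
R_aluminium shell = (1/1.4 − 1/1.421)/(4π×220) = 3.818×10^-6 K/W
R_extruded polystyrene = (1/1.421 − 1/1.566)/(4π×0.0269) = 0.1928 K/W
R_outer film = 1/(h·4πr_o²) = 1/(7.93×4π×1.566²) = 0.004092 K/W
R_total = 0.1969 K/W
Q = ΔT/R_total = 55/0.1969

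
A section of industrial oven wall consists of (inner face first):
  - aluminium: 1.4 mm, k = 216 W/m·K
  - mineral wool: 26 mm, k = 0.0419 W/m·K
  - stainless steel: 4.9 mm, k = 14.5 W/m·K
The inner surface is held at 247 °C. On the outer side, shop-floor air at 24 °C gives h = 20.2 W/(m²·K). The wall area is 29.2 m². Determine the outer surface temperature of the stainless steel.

Thermal resistances in series:
R_aluminium = L/(kA) = 0.0014/(216×29.2) = 2.22×10^-7 K/W
R_mineral wool = L/(kA) = 0.026/(0.0419×29.2) = 0.02125 K/W
R_stainless steel = L/(kA) = 0.0049/(14.5×29.2) = 1.157×10^-5 K/W
R_outer film = 1/(h_o·A) = 1/(20.2×29.2) = 0.001695 K/W
R_total = 0.02296 K/W;  Q = ΔT/R_total = 223/0.02296 = 9713 W
T_interface = T_inner − Q·ΣR(inner→interface) = 247 − 9710×0.02126

T ≈ 40.5 °C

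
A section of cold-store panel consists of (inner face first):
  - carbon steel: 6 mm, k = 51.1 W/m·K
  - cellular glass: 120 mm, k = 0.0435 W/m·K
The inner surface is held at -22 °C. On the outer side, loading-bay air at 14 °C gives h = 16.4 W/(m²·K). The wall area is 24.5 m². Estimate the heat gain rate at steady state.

Model the wall as resistances in series:
R_carbon steel = L/(kA) = 0.006/(51.1×24.5) = 4.793×10^-6 K/W
R_cellular glass = L/(kA) = 0.12/(0.0435×24.5) = 0.1126 K/W
R_outer film = 1/(h_o·A) = 1/(16.4×24.5) = 0.002489 K/W
R_total = 0.1151 K/W
Q = ΔT / R_total = 36 / 0.1151

Q ≈ 313 W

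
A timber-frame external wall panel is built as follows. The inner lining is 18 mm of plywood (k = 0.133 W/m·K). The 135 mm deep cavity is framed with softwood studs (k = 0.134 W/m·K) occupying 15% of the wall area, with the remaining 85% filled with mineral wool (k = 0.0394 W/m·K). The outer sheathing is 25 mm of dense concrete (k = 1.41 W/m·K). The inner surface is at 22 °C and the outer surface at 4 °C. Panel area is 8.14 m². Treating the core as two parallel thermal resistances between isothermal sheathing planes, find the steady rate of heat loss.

Q ≈ 54.8 W

Sheathing layers in series; stud and cavity paths in parallel between them.
R_inner = 0.018/(0.133×8.14) = 0.01663 K/W
R_stud  = 0.135/(0.134×0.15×8.14) = 0.8251 K/W
R_cav   = 0.135/(0.0394×0.85×8.14) = 0.4952 K/W
1/R_core = 1/R_stud + 1/R_cav → R_core = 0.3095 K/W
R_outer = 0.025/(1.41×8.14) = 0.002178 K/W
R_total = 0.3283 K/W
Q = ΔT/R_total = 18/0.3283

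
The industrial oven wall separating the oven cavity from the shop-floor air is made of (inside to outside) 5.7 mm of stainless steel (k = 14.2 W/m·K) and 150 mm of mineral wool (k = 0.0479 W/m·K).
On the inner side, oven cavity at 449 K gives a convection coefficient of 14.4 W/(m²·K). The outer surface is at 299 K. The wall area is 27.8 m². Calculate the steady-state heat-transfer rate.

Thermal resistances in series:
R_inner film = 1/(h_i·A) = 1/(14.4×27.8) = 0.002498 K/W
R_stainless steel = L/(kA) = 0.0057/(14.2×27.8) = 1.444×10^-5 K/W
R_mineral wool = L/(kA) = 0.15/(0.0479×27.8) = 0.1126 K/W
R_total = 0.1152 K/W
Q = ΔT / R_total = 150 / 0.1152

Q ≈ 1300 W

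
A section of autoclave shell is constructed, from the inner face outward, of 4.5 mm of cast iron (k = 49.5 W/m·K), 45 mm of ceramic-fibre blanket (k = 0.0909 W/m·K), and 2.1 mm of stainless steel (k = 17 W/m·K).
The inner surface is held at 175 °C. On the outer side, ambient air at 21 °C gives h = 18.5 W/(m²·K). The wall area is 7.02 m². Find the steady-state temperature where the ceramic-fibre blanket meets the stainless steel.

T ≈ 36.2 °C

Thermal resistances in series:
R_cast iron = L/(kA) = 0.0045/(49.5×7.02) = 1.295×10^-5 K/W
R_ceramic-fibre blanket = L/(kA) = 0.045/(0.0909×7.02) = 0.07052 K/W
R_stainless steel = L/(kA) = 0.0021/(17×7.02) = 1.76×10^-5 K/W
R_outer film = 1/(h_o·A) = 1/(18.5×7.02) = 0.0077 K/W
R_total = 0.07825 K/W;  Q = ΔT/R_total = 154/0.07825 = 1968 W
T_interface = T_inner − Q·ΣR(inner→interface) = 175 − 1970×0.07053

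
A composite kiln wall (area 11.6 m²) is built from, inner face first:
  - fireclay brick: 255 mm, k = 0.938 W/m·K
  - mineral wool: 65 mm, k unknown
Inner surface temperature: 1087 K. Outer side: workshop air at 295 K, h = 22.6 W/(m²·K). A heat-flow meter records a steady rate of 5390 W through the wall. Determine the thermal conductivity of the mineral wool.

Series thermal resistances:
R_fireclay brick = L/(kA) = 0.255/(0.938×11.6) = 0.02344 K/W
R_outer film = 1/(h_o·A) = 1/(22.6×11.6) = 0.003814 K/W
Sum of known resistances R_other = 0.02725 K/W
Total R = ΔT/Q = 792/5390 = 0.1469 K/W
R_mineral wool = R_total − R_other = 0.1197 K/W
k = L/(R·A) = 0.065/(0.1197×11.6)

k ≈ 0.0468 W/(m·K)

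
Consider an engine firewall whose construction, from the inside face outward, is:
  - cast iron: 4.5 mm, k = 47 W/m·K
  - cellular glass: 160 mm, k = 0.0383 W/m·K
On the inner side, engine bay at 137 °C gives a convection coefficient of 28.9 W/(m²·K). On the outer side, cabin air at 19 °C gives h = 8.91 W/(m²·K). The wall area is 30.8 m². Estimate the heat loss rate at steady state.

Q ≈ 840 W

Model the wall as resistances in series:
R_inner film = 1/(h_i·A) = 1/(28.9×30.8) = 0.001123 K/W
R_cast iron = L/(kA) = 0.0045/(47×30.8) = 3.109×10^-6 K/W
R_cellular glass = L/(kA) = 0.16/(0.0383×30.8) = 0.1356 K/W
R_outer film = 1/(h_o·A) = 1/(8.91×30.8) = 0.003644 K/W
R_total = 0.1404 K/W
Q = ΔT / R_total = 118 / 0.1404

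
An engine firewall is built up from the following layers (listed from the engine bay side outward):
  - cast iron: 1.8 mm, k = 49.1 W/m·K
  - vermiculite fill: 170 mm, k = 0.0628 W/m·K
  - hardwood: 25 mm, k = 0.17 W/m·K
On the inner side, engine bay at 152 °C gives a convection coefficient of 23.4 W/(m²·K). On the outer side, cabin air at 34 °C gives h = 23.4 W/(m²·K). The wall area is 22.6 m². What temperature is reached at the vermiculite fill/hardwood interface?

T ≈ 41.6 °C

Thermal resistances in series:
R_inner film = 1/(h_i·A) = 1/(23.4×22.6) = 0.001891 K/W
R_cast iron = L/(kA) = 0.0018/(49.1×22.6) = 1.622×10^-6 K/W
R_vermiculite fill = L/(kA) = 0.17/(0.0628×22.6) = 0.1198 K/W
R_hardwood = L/(kA) = 0.025/(0.17×22.6) = 0.006507 K/W
R_outer film = 1/(h_o·A) = 1/(23.4×22.6) = 0.001891 K/W
R_total = 0.1301 K/W;  Q = ΔT/R_total = 118/0.1301 = 907.2 W
T_interface = T_inner − Q·ΣR(inner→interface) = 152 − 907×0.1217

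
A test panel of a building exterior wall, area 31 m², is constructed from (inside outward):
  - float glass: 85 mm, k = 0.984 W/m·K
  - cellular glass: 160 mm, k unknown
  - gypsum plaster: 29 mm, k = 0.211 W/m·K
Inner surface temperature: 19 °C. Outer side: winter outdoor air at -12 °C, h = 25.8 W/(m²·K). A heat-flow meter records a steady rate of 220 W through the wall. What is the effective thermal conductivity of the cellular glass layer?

Treating each layer as a thermal resistance in series:
R_float glass = L/(kA) = 0.085/(0.984×31) = 0.002787 K/W
R_gypsum plaster = L/(kA) = 0.029/(0.211×31) = 0.004434 K/W
R_outer film = 1/(h_o·A) = 1/(25.8×31) = 0.00125 K/W
Sum of known resistances R_other = 0.00847 K/W
Total R = ΔT/Q = 31/220 = 0.1409 K/W
R_cellular glass = R_total − R_other = 0.1324 K/W
k = L/(R·A) = 0.16/(0.1324×31)

k ≈ 0.039 W/(m·K)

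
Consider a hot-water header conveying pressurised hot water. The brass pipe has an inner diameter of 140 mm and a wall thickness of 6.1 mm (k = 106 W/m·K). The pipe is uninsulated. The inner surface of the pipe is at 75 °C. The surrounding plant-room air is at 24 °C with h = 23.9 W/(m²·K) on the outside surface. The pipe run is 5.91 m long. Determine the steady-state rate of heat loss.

Q ≈ 3440 W

For a radial system each layer contributes R = ln(r_out/r_in)/(2πkL); films add R = 1/(hA).
R_brass pipe wall = ln(76.1/70)/(2π×106×5.91) = 2.123×10^-5 K/W
R_outer film = 1/(h_o·2πr_oL) = 1/(23.9×2π×0.0761×5.91) = 0.01481 K/W
R_total = 0.01483 K/W
Q = ΔT/R_total = 51/0.01483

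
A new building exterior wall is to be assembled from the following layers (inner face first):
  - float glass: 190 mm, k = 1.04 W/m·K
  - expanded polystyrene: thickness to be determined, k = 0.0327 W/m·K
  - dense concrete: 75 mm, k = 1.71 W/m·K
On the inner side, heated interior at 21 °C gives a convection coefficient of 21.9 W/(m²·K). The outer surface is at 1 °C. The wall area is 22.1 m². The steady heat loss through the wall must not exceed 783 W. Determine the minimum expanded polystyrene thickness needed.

Using the resistance-network approach (series):
R_inner film = 1/(h_i·A) = 1/(21.9×22.1) = 0.002066 K/W
R_float glass = L/(kA) = 0.19/(1.04×22.1) = 0.008267 K/W
R_dense concrete = L/(kA) = 0.075/(1.71×22.1) = 0.001985 K/W
Sum of the known resistances R_other = 0.01232 K/W
Required total resistance R_tot = ΔT/Q_allow = 20/783 = 0.02554 K/W
R_expanded polystyrene = R_tot − R_other = 0.01323 K/W
L = R·k·A = 0.01323×0.0327×22.1

L ≈ 9.56 mm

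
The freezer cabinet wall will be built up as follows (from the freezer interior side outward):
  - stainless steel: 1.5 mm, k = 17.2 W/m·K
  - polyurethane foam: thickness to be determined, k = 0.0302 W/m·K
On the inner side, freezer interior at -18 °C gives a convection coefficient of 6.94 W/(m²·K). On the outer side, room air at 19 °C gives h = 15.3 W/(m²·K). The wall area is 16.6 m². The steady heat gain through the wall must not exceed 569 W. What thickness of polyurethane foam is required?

Thermal resistances in series:
R_inner film = 1/(h_i·A) = 1/(6.94×16.6) = 0.00868 K/W
R_stainless steel = L/(kA) = 0.0015/(17.2×16.6) = 5.254×10^-6 K/W
R_outer film = 1/(h_o·A) = 1/(15.3×16.6) = 0.003937 K/W
Sum of the known resistances R_other = 0.01262 K/W
Required total resistance R_tot = ΔT/Q_allow = 37/569 = 0.06503 K/W
R_polyurethane foam = R_tot − R_other = 0.0524 K/W
L = R·k·A = 0.0524×0.0302×16.6

L ≈ 26.3 mm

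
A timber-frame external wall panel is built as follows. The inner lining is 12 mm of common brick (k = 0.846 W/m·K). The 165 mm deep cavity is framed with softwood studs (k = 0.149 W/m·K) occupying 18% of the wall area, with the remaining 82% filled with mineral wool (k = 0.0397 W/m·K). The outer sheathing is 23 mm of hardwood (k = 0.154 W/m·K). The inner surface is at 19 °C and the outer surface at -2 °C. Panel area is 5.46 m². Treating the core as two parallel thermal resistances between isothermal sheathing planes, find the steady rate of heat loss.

Sheathing layers in series; stud and cavity paths in parallel between them.
R_inner = 0.012/(0.846×5.46) = 0.002598 K/W
R_stud  = 0.165/(0.149×0.18×5.46) = 1.127 K/W
R_cav   = 0.165/(0.0397×0.82×5.46) = 0.9283 K/W
1/R_core = 1/R_stud + 1/R_cav → R_core = 0.509 K/W
R_outer = 0.023/(0.154×5.46) = 0.02735 K/W
R_total = 0.5389 K/W
Q = ΔT/R_total = 21/0.5389

Q ≈ 39 W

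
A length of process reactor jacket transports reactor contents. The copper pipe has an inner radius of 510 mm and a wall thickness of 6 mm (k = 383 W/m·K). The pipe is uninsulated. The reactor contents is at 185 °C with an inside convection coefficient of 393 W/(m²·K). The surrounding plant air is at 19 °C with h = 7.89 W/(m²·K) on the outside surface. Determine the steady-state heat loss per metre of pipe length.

Treating each annulus and film as a series resistance:
R_inner film = 1/(h_i·2πr₁L) = 1/(393×2π×0.51×1) = 7.941×10^-4 K/W
R_copper pipe wall = ln(516/510)/(2π×383×1) = 4.86×10^-6 K/W
R_outer film = 1/(h_o·2πr_oL) = 1/(7.89×2π×0.516×1) = 0.03909 K/W
R_total = 0.03989 K/W
Q = ΔT/R_total = 166/0.03989

q′ ≈ 4160 W/m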